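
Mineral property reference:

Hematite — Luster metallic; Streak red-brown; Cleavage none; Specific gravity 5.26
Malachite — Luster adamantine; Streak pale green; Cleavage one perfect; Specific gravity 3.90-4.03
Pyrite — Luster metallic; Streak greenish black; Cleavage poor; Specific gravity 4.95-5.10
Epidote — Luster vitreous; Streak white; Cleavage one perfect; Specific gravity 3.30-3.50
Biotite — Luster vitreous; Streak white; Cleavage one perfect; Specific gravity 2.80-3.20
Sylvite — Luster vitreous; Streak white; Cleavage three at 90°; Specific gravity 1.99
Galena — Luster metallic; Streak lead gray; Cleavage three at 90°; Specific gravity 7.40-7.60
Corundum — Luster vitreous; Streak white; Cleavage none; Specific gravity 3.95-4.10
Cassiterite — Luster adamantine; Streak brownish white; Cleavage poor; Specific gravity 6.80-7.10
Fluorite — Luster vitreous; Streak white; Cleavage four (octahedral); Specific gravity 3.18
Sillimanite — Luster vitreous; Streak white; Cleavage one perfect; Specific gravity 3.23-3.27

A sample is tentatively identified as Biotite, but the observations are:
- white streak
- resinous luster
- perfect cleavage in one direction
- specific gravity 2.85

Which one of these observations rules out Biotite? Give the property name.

luster

White streak: Biotite has white streak — within range.
Resinous luster: Biotite has vitreous luster — outside the reference range.
Perfect cleavage in one direction: Biotite has cleavage one perfect — within range.
Specific gravity 2.85: Biotite has SG 2.80-3.20 — within range.
Everything matches except the luster.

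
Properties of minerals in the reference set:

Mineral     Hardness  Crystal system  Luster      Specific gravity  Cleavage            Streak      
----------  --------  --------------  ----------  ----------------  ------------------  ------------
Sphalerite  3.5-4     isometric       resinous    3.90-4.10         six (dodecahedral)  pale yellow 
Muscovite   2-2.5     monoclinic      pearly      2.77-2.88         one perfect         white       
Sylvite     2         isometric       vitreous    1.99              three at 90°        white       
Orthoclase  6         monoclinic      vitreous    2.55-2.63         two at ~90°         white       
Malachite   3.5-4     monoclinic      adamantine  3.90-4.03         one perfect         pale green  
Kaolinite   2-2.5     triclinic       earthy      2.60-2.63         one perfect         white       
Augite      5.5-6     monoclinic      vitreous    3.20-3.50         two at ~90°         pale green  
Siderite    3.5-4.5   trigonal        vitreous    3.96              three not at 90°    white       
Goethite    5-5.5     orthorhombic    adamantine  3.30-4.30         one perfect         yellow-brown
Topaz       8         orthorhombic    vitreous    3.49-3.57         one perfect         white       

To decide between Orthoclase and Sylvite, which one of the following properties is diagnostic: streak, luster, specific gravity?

Streak: both white — identical.
Luster: both vitreous — identical.
Specific gravity: Orthoclase 2.55-2.63, Sylvite 1.99 — different.
Only specific gravity differs between Orthoclase and Sylvite among the listed tests.

specific gravity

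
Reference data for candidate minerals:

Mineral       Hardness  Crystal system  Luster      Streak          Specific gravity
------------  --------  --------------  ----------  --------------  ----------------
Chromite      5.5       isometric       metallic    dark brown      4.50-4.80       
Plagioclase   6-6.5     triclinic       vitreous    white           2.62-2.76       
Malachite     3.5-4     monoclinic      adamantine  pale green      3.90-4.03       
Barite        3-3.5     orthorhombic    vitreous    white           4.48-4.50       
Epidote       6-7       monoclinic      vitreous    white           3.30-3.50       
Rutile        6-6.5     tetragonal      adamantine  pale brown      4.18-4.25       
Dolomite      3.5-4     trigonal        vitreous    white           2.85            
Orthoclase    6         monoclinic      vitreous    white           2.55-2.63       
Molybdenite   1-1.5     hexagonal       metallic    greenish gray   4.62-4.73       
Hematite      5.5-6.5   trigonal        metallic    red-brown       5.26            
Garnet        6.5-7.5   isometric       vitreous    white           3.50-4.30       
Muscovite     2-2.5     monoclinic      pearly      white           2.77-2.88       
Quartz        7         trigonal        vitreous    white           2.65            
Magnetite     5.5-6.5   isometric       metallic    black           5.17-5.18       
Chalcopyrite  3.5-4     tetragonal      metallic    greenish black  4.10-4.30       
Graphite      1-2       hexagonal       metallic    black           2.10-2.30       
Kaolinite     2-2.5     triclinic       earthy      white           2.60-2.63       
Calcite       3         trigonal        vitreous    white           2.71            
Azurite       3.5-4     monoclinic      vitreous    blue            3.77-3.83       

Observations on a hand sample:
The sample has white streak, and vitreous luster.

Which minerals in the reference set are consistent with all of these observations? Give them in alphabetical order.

White streak: narrows the field to Plagioclase, Barite, Epidote, Dolomite, Orthoclase, Garnet, Muscovite, Quartz, Kaolinite, Calcite.
Vitreous luster rules out Muscovite, Kaolinite.
The minerals that satisfy all observations are Barite, Calcite, Dolomite, Epidote, Garnet, Orthoclase, Plagioclase, Quartz.

Barite, Calcite, Dolomite, Epidote, Garnet, Orthoclase, Plagioclase, Quartz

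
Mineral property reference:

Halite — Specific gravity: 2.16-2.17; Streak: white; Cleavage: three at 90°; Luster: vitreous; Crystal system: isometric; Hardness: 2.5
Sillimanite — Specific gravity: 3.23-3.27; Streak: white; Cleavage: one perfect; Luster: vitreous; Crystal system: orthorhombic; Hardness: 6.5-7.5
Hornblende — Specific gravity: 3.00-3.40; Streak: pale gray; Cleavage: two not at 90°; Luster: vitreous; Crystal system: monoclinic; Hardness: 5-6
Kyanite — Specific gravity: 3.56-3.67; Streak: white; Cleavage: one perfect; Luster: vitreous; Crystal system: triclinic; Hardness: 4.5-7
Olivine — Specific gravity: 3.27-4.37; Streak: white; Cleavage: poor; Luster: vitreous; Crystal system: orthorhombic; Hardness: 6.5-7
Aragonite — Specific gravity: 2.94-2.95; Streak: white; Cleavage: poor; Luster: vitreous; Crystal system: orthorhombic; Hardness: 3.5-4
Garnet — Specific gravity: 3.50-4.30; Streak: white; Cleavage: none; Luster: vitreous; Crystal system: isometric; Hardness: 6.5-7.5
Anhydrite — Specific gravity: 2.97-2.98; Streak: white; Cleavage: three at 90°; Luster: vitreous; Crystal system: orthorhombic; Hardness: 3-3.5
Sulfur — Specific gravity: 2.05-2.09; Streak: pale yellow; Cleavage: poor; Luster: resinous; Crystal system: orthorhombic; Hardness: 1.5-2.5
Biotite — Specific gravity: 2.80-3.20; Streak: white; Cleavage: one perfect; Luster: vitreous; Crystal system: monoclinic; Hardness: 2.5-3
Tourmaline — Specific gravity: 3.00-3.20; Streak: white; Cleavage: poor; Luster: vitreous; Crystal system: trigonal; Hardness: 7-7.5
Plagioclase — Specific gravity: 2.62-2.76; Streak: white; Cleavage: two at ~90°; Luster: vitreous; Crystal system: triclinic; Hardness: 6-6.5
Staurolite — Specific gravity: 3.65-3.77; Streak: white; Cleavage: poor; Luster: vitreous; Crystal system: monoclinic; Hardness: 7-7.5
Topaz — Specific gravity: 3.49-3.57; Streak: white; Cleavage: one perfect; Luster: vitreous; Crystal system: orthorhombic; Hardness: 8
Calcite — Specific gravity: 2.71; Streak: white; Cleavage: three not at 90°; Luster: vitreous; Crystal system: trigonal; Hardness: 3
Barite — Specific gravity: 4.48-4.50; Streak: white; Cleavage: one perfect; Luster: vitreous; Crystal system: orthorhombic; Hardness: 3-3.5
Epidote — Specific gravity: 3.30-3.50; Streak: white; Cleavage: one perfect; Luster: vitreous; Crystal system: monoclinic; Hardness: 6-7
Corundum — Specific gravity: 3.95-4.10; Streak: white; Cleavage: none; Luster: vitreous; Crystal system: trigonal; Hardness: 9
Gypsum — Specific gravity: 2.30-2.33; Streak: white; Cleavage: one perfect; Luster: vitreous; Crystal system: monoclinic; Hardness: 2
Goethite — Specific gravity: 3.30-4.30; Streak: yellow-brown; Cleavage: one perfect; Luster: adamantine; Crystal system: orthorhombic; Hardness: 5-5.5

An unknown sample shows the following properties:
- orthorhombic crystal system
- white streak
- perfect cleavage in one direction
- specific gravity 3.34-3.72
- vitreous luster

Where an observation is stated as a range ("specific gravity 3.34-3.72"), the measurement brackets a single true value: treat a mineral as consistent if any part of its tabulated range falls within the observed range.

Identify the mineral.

Orthorhombic crystal system: only Sillimanite, Olivine, Aragonite, Anhydrite, Sulfur, Topaz, Barite, Goethite remain.
White streak eliminates Sulfur, Goethite.
Perfect cleavage in one direction eliminates Olivine, Aragonite, Anhydrite.
Specific gravity 3.34-3.72: leaves Topaz.
Vitreous luster: every remaining candidate is consistent.
Only Topaz satisfies all observations.

Topaz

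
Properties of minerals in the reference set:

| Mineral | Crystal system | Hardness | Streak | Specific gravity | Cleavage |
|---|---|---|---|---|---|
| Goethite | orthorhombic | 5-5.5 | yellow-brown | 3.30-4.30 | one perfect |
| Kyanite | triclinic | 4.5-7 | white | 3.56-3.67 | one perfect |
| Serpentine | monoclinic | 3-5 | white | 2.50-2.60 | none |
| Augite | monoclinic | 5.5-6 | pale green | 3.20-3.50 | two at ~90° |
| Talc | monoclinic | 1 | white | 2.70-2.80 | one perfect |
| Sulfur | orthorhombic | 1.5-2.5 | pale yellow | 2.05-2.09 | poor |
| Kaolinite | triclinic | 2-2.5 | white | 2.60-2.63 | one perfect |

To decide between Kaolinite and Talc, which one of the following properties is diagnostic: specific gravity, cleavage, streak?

specific gravity

Specific gravity: Kaolinite 2.60-2.63, Talc 2.70-2.80 — distinct.
Cleavage: both one perfect — same for both.
Streak: both white — same for both.
Only specific gravity differs between Kaolinite and Talc among the listed tests.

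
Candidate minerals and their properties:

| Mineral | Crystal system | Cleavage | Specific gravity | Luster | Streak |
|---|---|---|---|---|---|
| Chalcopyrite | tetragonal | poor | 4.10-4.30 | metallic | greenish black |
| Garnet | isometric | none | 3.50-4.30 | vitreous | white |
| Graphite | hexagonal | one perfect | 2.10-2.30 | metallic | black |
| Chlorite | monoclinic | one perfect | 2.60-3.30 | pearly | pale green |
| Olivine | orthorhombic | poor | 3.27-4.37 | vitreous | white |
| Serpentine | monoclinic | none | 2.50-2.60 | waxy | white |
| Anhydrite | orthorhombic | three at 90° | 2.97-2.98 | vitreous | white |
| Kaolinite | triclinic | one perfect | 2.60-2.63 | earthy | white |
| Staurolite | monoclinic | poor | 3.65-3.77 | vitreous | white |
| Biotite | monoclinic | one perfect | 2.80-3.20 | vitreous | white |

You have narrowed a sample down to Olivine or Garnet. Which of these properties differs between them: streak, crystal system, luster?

Streak: both white — no difference.
Crystal system: Olivine orthorhombic, Garnet isometric — different.
Luster: both vitreous — no difference.
Of the listed properties, crystal system is the one that separates them.

crystal system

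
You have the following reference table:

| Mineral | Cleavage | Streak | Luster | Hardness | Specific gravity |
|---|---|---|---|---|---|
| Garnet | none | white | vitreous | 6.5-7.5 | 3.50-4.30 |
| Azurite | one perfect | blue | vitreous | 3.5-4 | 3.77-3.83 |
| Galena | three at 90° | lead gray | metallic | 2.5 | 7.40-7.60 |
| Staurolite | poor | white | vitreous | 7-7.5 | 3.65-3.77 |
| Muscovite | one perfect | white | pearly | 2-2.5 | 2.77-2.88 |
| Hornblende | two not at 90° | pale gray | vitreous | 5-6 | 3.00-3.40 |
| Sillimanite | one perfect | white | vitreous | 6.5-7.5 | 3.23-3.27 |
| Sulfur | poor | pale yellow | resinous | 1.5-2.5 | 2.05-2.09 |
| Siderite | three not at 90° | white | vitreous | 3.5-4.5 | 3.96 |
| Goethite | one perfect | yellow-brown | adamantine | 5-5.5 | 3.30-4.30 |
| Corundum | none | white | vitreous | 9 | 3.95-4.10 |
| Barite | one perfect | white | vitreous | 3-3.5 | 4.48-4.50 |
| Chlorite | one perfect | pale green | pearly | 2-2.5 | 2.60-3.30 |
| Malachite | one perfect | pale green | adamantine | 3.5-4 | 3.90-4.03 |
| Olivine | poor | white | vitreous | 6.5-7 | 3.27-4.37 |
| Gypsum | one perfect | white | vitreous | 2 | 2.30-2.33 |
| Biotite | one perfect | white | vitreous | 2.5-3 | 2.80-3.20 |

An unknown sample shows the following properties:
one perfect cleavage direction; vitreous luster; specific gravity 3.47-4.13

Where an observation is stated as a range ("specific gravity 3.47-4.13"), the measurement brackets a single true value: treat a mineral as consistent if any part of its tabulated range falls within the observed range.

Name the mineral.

Azurite

One perfect cleavage direction — Azurite, Muscovite, Sillimanite, Goethite, Barite, Chlorite, Malachite, Gypsum, Biotite remain.
Vitreous luster rules out Muscovite, Goethite, Chlorite, Malachite.
Specific gravity 3.47-4.13 — Azurite remains.
The only mineral consistent with every observation is Azurite.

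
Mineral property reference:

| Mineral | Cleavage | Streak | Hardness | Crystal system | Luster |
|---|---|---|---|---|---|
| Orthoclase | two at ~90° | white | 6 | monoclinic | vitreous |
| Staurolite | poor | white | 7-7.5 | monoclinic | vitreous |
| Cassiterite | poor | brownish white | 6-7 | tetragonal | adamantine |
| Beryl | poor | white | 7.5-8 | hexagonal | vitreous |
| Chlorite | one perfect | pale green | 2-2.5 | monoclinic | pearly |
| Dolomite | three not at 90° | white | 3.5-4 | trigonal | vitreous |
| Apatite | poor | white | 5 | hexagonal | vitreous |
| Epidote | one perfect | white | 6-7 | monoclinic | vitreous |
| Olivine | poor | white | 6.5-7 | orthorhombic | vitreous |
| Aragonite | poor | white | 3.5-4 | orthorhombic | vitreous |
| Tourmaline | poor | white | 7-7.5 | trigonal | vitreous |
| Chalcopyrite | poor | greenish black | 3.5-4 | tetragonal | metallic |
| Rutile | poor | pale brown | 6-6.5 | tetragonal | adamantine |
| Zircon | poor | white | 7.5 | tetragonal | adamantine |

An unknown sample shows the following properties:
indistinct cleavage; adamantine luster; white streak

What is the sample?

Zircon

Indistinct cleavage is inconsistent with Orthoclase, Chlorite, Dolomite, Epidote.
Adamantine luster — narrows the field to Cassiterite, Rutile, Zircon.
White streak — only Zircon remains.
Only Zircon satisfies all observations.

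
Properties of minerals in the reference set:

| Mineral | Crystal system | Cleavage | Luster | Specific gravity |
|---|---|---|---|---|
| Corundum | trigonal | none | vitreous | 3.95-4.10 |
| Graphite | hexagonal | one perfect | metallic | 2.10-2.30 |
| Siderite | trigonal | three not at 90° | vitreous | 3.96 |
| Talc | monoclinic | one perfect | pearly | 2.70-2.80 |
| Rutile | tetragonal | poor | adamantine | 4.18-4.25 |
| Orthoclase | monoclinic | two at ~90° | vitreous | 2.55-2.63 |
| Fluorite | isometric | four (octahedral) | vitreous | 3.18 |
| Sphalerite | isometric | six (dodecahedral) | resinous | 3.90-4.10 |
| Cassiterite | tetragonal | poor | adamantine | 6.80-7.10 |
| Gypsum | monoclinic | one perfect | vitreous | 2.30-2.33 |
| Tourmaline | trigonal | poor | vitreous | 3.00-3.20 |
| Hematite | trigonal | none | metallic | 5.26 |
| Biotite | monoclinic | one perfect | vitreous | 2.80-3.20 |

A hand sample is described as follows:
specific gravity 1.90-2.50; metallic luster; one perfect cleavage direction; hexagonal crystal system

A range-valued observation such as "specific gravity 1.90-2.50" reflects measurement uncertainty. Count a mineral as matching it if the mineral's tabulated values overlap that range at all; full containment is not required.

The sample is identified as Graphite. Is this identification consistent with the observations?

Consistent

Specific gravity 1.90-2.50 — agrees with Graphite (SG 2.10-2.30).
Metallic luster — agrees with Graphite (metallic luster).
One perfect cleavage direction — agrees with Graphite (cleavage one perfect).
Hexagonal crystal system — agrees with Graphite (hexagonal system).
Nothing contradicts Graphite.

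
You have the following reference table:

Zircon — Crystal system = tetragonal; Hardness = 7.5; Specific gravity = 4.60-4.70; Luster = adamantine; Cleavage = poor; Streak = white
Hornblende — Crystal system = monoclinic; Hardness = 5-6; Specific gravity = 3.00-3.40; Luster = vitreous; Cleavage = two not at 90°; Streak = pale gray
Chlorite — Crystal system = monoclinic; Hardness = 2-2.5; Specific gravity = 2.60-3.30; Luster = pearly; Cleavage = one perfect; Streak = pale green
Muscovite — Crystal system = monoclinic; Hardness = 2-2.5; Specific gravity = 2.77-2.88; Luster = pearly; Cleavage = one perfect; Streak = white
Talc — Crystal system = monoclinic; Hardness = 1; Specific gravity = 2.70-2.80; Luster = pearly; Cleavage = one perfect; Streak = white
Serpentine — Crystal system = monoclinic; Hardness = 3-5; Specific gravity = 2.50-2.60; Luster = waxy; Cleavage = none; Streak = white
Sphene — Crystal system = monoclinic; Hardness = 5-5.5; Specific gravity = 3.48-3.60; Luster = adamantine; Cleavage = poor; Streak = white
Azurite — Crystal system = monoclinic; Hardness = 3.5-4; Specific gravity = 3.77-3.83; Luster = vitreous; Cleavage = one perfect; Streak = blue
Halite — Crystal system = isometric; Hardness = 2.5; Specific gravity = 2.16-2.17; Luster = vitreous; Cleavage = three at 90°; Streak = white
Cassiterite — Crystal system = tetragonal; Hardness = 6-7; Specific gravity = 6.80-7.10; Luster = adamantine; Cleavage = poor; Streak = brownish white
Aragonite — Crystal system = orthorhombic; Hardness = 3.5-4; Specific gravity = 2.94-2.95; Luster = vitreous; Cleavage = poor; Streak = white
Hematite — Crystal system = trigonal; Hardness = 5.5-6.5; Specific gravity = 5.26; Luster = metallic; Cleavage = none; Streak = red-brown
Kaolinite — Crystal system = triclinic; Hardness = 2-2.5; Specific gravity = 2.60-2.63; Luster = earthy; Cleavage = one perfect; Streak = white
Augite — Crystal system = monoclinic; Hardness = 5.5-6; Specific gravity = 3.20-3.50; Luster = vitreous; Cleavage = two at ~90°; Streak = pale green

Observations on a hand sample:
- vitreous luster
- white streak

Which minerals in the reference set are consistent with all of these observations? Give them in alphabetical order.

Aragonite, Halite

Vitreous luster — leaves Hornblende, Azurite, Halite, Aragonite, Augite.
White streak — leaves Halite, Aragonite.
Consistent with every observation: Aragonite, Halite.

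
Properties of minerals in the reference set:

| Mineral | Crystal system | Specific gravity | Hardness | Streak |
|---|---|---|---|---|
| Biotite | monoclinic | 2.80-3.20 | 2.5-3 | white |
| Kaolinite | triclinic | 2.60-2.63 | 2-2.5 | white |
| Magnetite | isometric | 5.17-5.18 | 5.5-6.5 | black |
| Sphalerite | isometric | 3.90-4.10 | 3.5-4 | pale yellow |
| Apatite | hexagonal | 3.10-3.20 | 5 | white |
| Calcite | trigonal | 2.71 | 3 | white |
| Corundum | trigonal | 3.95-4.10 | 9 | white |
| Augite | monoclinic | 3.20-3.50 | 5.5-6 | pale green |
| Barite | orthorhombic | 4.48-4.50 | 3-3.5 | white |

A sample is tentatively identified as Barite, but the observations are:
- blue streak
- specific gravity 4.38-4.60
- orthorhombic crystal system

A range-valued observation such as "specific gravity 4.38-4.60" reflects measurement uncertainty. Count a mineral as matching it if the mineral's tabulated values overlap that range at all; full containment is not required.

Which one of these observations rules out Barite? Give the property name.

streak

Blue streak: Barite has white streak — inconsistent.
Specific gravity 4.38-4.60: Barite has SG 4.48-4.50 — consistent.
Orthorhombic crystal system: Barite has orthorhombic system — consistent.
Only the streak is inconsistent.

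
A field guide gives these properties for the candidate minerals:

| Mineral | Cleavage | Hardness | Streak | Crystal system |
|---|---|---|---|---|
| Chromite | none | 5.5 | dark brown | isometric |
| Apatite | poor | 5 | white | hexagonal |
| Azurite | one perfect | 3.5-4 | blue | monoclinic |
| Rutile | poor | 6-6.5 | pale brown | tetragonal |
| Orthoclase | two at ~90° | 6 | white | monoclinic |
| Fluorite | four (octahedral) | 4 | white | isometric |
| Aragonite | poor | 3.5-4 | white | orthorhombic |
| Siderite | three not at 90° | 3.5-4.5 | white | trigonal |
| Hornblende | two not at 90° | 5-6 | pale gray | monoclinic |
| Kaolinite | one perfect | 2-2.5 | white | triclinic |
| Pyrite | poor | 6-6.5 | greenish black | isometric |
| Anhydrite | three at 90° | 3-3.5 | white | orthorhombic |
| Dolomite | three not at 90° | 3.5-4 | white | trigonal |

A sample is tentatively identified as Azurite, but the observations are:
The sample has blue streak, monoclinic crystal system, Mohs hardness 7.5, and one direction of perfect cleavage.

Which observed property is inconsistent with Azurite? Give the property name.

hardness

Blue streak: Azurite has blue streak — agrees.
Monoclinic crystal system: Azurite has monoclinic system — agrees.
Mohs hardness 7.5: Azurite has hardness 3.5-4 — inconsistent.
One direction of perfect cleavage: Azurite has cleavage one perfect — agrees.
Everything matches except the hardness.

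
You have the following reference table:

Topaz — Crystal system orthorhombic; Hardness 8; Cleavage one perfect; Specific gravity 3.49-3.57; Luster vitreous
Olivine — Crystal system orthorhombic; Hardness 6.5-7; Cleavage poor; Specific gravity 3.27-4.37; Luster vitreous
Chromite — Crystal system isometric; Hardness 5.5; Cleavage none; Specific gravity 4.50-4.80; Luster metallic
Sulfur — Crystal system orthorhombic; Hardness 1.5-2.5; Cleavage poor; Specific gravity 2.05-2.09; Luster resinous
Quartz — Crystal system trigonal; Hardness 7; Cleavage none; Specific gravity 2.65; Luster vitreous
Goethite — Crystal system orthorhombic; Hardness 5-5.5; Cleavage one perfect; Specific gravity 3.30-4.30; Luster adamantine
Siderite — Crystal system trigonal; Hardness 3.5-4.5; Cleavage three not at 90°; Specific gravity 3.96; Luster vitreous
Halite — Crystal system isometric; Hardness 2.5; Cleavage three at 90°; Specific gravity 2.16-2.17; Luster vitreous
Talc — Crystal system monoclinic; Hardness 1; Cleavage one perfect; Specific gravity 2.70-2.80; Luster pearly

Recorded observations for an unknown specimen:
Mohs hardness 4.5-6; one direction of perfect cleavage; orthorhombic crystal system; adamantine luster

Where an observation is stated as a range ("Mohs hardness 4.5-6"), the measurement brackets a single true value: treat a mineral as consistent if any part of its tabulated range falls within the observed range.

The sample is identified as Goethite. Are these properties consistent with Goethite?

Yes

Mohs hardness 4.5-6 — is consistent with Goethite (hardness 5-5.5).
One direction of perfect cleavage — is consistent with Goethite (cleavage one perfect).
Orthorhombic crystal system — is consistent with Goethite (orthorhombic system).
Adamantine luster — is consistent with Goethite (adamantine luster).
Nothing contradicts Goethite.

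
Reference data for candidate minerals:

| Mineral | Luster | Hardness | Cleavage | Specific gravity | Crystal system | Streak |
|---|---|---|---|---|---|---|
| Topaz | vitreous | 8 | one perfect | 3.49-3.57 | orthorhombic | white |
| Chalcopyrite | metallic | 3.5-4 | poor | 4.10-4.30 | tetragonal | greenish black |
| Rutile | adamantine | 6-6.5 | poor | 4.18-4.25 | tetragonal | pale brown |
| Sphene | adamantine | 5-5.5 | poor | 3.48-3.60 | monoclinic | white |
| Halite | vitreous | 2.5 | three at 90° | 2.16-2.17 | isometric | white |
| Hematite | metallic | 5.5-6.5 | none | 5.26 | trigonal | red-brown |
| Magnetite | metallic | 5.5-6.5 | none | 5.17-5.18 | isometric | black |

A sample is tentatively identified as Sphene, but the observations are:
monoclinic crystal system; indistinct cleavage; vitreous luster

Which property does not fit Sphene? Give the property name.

luster

Monoclinic crystal system: Sphene has monoclinic system — consistent.
Indistinct cleavage: Sphene has cleavage poor — consistent.
Vitreous luster: Sphene has adamantine luster — inconsistent.
Everything matches except the luster.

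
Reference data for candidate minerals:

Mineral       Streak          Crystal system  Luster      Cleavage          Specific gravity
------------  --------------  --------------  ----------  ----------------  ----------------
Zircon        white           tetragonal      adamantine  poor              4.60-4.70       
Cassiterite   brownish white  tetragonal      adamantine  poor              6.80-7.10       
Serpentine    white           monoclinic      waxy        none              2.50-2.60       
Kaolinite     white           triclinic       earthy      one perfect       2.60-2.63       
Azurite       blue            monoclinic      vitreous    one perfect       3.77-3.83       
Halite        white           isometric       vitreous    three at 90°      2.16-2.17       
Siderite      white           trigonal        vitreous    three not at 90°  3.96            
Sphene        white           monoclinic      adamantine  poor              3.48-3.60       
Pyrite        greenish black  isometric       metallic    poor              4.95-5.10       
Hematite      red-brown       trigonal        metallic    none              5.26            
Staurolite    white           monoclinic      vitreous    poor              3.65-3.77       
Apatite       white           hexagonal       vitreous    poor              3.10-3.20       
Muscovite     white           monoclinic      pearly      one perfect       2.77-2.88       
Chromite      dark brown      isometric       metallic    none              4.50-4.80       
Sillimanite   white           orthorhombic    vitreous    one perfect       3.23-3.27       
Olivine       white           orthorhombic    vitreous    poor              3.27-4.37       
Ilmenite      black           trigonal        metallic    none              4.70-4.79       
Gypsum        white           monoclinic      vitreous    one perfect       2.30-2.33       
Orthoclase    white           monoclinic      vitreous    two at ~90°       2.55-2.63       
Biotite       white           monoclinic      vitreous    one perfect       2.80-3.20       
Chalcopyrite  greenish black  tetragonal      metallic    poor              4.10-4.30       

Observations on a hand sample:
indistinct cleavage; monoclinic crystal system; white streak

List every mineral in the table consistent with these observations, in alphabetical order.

Indistinct cleavage — leaves Zircon, Cassiterite, Sphene, Pyrite, Staurolite, Apatite, Olivine, Chalcopyrite.
Monoclinic crystal system — only Sphene, Staurolite remain.
White streak — no further eliminations.
Consistent with every observation: Sphene, Staurolite.

Sphene, Staurolite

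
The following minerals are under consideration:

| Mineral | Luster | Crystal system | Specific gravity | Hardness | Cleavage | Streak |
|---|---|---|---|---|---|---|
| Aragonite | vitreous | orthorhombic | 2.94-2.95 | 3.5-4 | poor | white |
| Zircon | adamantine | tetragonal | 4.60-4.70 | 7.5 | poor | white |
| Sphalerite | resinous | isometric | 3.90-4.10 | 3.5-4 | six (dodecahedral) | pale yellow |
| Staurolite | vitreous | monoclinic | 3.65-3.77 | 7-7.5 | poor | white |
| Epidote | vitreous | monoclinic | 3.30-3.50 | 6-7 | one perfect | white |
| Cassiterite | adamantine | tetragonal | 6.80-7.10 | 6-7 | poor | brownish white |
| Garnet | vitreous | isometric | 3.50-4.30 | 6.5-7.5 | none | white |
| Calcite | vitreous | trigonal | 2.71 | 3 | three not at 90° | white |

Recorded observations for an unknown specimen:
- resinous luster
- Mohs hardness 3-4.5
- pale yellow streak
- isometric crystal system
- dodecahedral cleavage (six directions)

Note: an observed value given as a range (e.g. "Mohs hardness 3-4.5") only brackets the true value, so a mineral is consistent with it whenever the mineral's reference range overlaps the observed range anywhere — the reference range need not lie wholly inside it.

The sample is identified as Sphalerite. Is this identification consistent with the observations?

Yes

Resinous luster — fits Sphalerite (resinous luster).
Mohs hardness 3-4.5 — fits Sphalerite (hardness 3.5-4).
Pale yellow streak — fits Sphalerite (pale yellow streak).
Isometric crystal system — fits Sphalerite (isometric system).
Dodecahedral cleavage (six directions) — fits Sphalerite (cleavage six (dodecahedral)).
Every observed property is compatible with the reference values for Sphalerite.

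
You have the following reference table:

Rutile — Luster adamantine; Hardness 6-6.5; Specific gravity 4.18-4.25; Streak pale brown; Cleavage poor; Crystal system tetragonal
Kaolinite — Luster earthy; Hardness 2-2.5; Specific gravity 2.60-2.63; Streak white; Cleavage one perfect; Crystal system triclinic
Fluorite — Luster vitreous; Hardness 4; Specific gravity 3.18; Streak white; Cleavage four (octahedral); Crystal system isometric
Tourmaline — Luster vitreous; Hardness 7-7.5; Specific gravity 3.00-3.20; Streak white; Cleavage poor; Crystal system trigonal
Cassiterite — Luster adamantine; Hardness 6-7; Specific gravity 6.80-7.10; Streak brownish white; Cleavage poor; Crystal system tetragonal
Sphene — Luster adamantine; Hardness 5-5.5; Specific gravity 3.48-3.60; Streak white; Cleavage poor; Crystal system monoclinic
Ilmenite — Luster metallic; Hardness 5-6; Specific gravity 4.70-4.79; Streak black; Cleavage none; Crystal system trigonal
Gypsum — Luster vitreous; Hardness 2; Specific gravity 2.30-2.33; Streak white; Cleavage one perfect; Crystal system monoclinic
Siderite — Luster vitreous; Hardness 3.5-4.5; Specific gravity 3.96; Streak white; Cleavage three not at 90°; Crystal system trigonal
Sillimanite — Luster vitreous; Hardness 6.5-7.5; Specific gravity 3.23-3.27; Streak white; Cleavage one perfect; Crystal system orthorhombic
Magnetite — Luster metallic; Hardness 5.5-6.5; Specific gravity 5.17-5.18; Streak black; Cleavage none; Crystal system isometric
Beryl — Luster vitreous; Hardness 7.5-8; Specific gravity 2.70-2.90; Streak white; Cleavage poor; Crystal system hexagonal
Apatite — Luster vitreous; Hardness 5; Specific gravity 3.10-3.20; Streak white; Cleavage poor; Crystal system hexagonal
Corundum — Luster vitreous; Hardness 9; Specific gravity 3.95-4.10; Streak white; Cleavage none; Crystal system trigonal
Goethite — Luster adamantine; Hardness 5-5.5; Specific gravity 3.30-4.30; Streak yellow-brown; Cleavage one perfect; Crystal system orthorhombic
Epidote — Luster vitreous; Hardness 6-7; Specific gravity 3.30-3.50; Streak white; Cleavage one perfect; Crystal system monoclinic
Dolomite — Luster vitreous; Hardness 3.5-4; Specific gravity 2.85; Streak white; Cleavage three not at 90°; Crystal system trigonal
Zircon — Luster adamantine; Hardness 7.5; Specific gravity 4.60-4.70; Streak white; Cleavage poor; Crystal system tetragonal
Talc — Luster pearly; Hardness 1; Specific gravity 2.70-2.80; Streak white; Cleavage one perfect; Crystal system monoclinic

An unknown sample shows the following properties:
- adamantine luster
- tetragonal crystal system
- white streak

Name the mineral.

Zircon

Adamantine luster — leaves Rutile, Cassiterite, Sphene, Goethite, Zircon.
Tetragonal crystal system is inconsistent with Sphene, Goethite.
White streak — narrows the field to Zircon.
Only Zircon satisfies all observations.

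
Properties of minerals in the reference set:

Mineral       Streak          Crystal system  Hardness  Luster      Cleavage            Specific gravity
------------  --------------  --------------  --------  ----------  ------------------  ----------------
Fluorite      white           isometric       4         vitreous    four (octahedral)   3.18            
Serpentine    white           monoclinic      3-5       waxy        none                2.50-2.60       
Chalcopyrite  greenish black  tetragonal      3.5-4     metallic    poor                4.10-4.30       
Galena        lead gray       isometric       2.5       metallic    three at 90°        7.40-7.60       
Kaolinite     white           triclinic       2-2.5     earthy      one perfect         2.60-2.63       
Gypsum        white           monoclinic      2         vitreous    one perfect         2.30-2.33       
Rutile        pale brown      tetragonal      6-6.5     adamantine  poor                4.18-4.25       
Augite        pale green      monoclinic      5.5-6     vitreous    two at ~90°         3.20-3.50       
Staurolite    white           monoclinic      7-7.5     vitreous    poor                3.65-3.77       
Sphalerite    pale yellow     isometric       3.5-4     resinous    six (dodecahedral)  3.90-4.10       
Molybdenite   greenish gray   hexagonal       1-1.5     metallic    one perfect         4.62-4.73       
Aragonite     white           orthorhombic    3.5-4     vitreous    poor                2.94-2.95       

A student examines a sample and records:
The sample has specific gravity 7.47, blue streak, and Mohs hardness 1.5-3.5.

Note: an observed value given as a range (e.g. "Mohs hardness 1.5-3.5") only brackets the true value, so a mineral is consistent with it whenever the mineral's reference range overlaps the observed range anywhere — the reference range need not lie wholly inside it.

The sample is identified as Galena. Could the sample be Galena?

No

Specific gravity 7.47 — fits Galena (SG 7.40-7.60).
Blue streak — Galena has lead gray streak; a mismatch.
Mohs hardness 1.5-3.5 — fits Galena (hardness 2.5).
The streak observation rules out Galena.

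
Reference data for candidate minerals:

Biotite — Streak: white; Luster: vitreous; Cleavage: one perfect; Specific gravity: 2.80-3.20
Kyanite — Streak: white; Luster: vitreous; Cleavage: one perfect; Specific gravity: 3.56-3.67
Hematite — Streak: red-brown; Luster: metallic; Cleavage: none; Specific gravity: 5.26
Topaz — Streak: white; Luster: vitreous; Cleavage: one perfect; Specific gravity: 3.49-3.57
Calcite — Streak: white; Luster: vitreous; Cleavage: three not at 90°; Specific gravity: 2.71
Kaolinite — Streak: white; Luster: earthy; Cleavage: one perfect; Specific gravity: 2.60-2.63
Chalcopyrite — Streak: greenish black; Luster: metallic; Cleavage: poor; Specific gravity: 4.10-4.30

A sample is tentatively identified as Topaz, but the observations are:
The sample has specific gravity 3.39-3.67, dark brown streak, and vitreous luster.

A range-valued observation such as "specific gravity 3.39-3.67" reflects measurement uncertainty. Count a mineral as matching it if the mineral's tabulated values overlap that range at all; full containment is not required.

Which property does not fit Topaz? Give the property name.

streak

Specific gravity 3.39-3.67: Topaz has SG 3.49-3.57 — consistent.
Dark brown streak: Topaz has white streak — outside the reference range.
Vitreous luster: Topaz has vitreous luster — consistent.
Everything matches except the streak.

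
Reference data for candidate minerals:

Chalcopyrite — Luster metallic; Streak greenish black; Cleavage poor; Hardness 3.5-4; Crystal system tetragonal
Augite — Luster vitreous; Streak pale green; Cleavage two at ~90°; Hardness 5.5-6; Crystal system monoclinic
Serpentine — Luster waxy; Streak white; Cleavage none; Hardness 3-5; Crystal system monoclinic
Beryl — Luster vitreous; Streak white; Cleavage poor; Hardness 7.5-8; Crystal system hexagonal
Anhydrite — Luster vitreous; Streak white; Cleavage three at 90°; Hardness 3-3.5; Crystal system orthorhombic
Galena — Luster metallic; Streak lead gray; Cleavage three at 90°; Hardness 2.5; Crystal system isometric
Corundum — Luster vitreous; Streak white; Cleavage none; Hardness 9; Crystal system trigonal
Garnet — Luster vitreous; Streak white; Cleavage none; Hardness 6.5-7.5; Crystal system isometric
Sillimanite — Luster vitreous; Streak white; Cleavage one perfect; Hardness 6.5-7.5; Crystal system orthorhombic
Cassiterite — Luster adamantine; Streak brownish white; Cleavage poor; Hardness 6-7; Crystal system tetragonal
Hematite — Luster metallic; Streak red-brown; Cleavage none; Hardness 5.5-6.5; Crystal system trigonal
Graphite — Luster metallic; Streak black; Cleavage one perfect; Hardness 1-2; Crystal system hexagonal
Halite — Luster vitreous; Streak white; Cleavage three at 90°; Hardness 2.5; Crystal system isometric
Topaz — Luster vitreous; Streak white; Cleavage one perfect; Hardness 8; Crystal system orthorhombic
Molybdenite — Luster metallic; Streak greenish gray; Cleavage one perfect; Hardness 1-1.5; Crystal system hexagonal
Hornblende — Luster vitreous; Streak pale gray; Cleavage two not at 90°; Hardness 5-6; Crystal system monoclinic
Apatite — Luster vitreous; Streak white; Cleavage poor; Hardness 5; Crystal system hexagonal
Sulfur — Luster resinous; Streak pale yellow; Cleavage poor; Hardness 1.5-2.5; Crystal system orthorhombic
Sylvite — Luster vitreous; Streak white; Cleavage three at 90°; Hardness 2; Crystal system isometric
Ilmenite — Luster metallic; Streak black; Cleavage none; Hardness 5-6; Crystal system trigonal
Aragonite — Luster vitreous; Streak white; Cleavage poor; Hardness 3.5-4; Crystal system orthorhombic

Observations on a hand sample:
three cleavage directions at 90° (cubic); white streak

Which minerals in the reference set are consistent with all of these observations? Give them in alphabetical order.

Three cleavage directions at 90° (cubic) — narrows the field to Anhydrite, Galena, Halite, Sylvite.
White streak excludes Galena.
Remaining candidates: Anhydrite, Halite, Sylvite.

Anhydrite, Halite, Sylvite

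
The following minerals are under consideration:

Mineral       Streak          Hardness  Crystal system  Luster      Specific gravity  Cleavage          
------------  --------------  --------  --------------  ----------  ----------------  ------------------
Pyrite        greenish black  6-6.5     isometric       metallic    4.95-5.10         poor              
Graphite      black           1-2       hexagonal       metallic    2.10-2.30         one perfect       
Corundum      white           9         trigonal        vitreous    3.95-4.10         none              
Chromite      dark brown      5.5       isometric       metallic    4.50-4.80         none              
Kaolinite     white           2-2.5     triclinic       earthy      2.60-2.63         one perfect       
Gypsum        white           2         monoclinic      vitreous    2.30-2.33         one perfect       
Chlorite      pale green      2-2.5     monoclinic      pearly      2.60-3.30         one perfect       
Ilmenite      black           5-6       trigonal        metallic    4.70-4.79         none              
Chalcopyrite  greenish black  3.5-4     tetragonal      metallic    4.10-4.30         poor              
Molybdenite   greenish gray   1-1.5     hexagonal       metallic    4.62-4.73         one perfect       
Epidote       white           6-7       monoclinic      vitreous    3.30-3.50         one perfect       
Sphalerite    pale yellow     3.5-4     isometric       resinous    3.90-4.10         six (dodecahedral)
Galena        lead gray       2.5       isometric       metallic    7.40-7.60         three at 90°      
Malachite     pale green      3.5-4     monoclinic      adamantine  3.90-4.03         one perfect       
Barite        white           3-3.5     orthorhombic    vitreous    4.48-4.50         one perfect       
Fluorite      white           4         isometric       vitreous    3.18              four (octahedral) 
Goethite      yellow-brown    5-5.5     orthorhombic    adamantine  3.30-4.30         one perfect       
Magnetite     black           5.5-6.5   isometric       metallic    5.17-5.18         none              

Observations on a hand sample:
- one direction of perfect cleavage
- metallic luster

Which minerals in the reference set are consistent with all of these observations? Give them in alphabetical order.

One direction of perfect cleavage: narrows the field to Graphite, Kaolinite, Gypsum, Chlorite, Molybdenite, Epidote, Malachite, Barite, Goethite.
Metallic luster: narrows the field to Graphite, Molybdenite.
Consistent with every observation: Graphite, Molybdenite.

Graphite, Molybdenite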